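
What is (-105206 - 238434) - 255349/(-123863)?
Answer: -42564025971/123863 ≈ -3.4364e+5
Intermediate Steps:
(-105206 - 238434) - 255349/(-123863) = -343640 - 255349*(-1/123863) = -343640 + 255349/123863 = -42564025971/123863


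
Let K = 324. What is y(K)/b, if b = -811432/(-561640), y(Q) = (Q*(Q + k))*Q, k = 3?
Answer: 2409937706160/101429 ≈ 2.3760e+7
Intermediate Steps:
y(Q) = Q²*(3 + Q) (y(Q) = (Q*(Q + 3))*Q = (Q*(3 + Q))*Q = Q²*(3 + Q))
b = 101429/70205 (b = -811432*(-1/561640) = 101429/70205 ≈ 1.4448)
y(K)/b = (324²*(3 + 324))/(101429/70205) = (104976*327)*(70205/101429) = 34327152*(70205/101429) = 2409937706160/101429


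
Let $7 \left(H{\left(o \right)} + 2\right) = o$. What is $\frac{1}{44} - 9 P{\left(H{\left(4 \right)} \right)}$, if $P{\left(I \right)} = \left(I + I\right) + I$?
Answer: $\frac{11887}{308} \approx 38.594$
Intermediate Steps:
$H{\left(o \right)} = -2 + \frac{o}{7}$
$P{\left(I \right)} = 3 I$ ($P{\left(I \right)} = 2 I + I = 3 I$)
$\frac{1}{44} - 9 P{\left(H{\left(4 \right)} \right)} = \frac{1}{44} - 9 \cdot 3 \left(-2 + \frac{1}{7} \cdot 4\right) = \frac{1}{44} - 9 \cdot 3 \left(-2 + \frac{4}{7}\right) = \frac{1}{44} - 9 \cdot 3 \left(- \frac{10}{7}\right) = \frac{1}{44} - - \frac{270}{7} = \frac{1}{44} + \frac{270}{7} = \frac{11887}{308}$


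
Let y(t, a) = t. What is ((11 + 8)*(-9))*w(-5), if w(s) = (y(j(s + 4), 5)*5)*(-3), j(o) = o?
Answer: -2565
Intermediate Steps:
w(s) = -60 - 15*s (w(s) = ((s + 4)*5)*(-3) = ((4 + s)*5)*(-3) = (20 + 5*s)*(-3) = -60 - 15*s)
((11 + 8)*(-9))*w(-5) = ((11 + 8)*(-9))*(-60 - 15*(-5)) = (19*(-9))*(-60 + 75) = -171*15 = -2565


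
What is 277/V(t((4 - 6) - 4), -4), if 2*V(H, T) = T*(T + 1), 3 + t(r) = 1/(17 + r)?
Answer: 277/6 ≈ 46.167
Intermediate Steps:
t(r) = -3 + 1/(17 + r)
V(H, T) = T*(1 + T)/2 (V(H, T) = (T*(T + 1))/2 = (T*(1 + T))/2 = T*(1 + T)/2)
277/V(t((4 - 6) - 4), -4) = 277/(((½)*(-4)*(1 - 4))) = 277/(((½)*(-4)*(-3))) = 277/6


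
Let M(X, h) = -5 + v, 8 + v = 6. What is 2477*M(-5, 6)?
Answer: -17339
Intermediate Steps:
v = -2 (v = -8 + 6 = -2)
M(X, h) = -7 (M(X, h) = -5 - 2 = -7)
2477*M(-5, 6) = 2477*(-7) = -17339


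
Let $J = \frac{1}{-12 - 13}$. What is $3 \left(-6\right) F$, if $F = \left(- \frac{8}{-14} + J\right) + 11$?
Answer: $- \frac{36324}{175} \approx -207.57$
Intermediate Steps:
$J = - \frac{1}{25}$ ($J = \frac{1}{-25} = - \frac{1}{25} \approx -0.04$)
$F = \frac{2018}{175}$ ($F = \left(- \frac{8}{-14} - \frac{1}{25}\right) + 11 = \left(\left(-8\right) \left(- \frac{1}{14}\right) - \frac{1}{25}\right) + 11 = \left(\frac{4}{7} - \frac{1}{25}\right) + 11 = \frac{93}{175} + 11 = \frac{2018}{175} \approx 11.531$)
$3 \left(-6\right) F = 3 \left(-6\right) \frac{2018}{175} = \left(-18\right) \frac{2018}{175} = - \frac{36324}{175}$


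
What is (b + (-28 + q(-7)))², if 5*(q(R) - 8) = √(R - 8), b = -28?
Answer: (240 - I*√15)²/25 ≈ 2303.4 - 74.361*I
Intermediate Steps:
q(R) = 8 + √(-8 + R)/5 (q(R) = 8 + √(R - 8)/5 = 8 + √(-8 + R)/5)
(b + (-28 + q(-7)))² = (-28 + (-28 + (8 + √(-8 - 7)/5)))² = (-28 + (-28 + (8 + √(-15)/5)))² = (-28 + (-28 + (8 + (I*√15)/5)))² = (-28 + (-28 + (8 + I*√15/5)))² = (-28 + (-20 + I*√15/5))² = (-48 + I*√15/5)²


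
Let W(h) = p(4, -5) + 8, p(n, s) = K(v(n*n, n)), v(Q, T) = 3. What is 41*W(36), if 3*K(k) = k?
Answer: 369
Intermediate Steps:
K(k) = k/3
p(n, s) = 1 (p(n, s) = (⅓)*3 = 1)
W(h) = 9 (W(h) = 1 + 8 = 9)
41*W(36) = 41*9 = 369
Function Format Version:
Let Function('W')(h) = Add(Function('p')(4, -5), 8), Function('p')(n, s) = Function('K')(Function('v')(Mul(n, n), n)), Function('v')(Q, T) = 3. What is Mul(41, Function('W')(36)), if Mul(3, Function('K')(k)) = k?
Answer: 369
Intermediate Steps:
Function('K')(k) = Mul(Rational(1, 3), k)
Function('p')(n, s) = 1 (Function('p')(n, s) = Mul(Rational(1, 3), 3) = 1)
Function('W')(h) = 9 (Function('W')(h) = Add(1, 8) = 9)
Mul(41, Function('W')(36)) = Mul(41, 9) = 369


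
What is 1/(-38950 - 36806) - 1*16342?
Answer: -1238004553/75756 ≈ -16342.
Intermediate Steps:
1/(-38950 - 36806) - 1*16342 = 1/(-75756) - 16342 = -1/75756 - 16342 = -1238004553/75756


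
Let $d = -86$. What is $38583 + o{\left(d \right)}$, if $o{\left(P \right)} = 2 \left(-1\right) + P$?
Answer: $38495$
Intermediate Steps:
$o{\left(P \right)} = -2 + P$
$38583 + o{\left(d \right)} = 38583 - 88 = 38495$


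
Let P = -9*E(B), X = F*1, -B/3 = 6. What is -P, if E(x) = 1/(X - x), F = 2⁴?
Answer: 9/34 ≈ 0.26471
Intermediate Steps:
B = -18 (B = -3*6 = -18)
F = 16
X = 16 (X = 16*1 = 16)
E(x) = 1/(16 - x)
P = -9/34 (P = -(-9)/(-16 - 18) = -(-9)/(-34) = -(-9)*(-1)/34 = -9*1/34 = -9/34 ≈ -0.26471)
-P = -1*(-9/34) = 9/34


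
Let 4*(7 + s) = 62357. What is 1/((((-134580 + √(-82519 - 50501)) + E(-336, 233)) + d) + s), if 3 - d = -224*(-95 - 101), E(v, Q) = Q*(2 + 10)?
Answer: -2561644/410128377241 - 96*I*√3695/410128377241 ≈ -6.246e-6 - 1.4228e-8*I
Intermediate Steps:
E(v, Q) = 12*Q (E(v, Q) = Q*12 = 12*Q)
s = 62329/4 (s = -7 + (¼)*62357 = -7 + 62357/4 = 62329/4 ≈ 15582.)
d = -43901 (d = 3 - (-224)*(-95 - 101) = 3 - (-224)*(-196) = 3 - 1*43904 = 3 - 43904 = -43901)
1/((((-134580 + √(-82519 - 50501)) + E(-336, 233)) + d) + s) = 1/((((-134580 + √(-82519 - 50501)) + 12*233) - 43901) + 62329/4) = 1/((((-134580 + √(-133020)) + 2796) - 43901) + 62329/4) = 1/((((-134580 + 6*I*√3695) + 2796) - 43901) + 62329/4) = 1/(((-131784 + 6*I*√3695) - 43901) + 62329/4) = 1/((-175685 + 6*I*√3695) + 62329/4) = 1/(-640411/4 + 6*I*√3695)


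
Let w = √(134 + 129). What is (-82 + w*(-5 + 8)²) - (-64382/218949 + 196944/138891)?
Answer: -842600782444/10136681853 + 9*√263 ≈ 62.832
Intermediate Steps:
w = √263 ≈ 16.217
(-82 + w*(-5 + 8)²) - (-64382/218949 + 196944/138891) = (-82 + √263*(-5 + 8)²) - (-64382/218949 + 196944/138891) = (-82 + √263*3²) - (-64382*1/218949 + 196944*(1/138891)) = (-82 + √263*9) - (-64382/218949 + 65648/46297) = (-82 + 9*√263) - 1*11392870498/10136681853 = (-82 + 9*√263) - 11392870498/10136681853 = -842600782444/10136681853 + 9*√263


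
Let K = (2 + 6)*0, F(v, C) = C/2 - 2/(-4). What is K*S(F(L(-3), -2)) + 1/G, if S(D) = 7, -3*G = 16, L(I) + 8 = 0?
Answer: -3/16 ≈ -0.18750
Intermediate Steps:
L(I) = -8 (L(I) = -8 + 0 = -8)
G = -16/3 (G = -⅓*16 = -16/3 ≈ -5.3333)
F(v, C) = ½ + C/2 (F(v, C) = C*(½) - 2*(-¼) = C/2 + ½ = ½ + C/2)
K = 0 (K = 8*0 = 0)
K*S(F(L(-3), -2)) + 1/G = 0*7 + 1/(-16/3) = 0 - 3/16 = -3/16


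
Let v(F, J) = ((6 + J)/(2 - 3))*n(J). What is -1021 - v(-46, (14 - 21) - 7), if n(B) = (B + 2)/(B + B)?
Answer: -7171/7 ≈ -1024.4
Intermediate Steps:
n(B) = (2 + B)/(2*B) (n(B) = (2 + B)/((2*B)) = (2 + B)*(1/(2*B)) = (2 + B)/(2*B))
v(F, J) = (-6 - J)*(2 + J)/(2*J) (v(F, J) = ((6 + J)/(2 - 3))*((2 + J)/(2*J)) = ((6 + J)/(-1))*((2 + J)/(2*J)) = ((6 + J)*(-1))*((2 + J)/(2*J)) = (-6 - J)*((2 + J)/(2*J)) = (-6 - J)*(2 + J)/(2*J))
-1021 - v(-46, (14 - 21) - 7) = -1021 - (-4 - 6/((14 - 21) - 7) - ((14 - 21) - 7)/2) = -1021 - (-4 - 6/(-7 - 7) - (-7 - 7)/2) = -1021 - (-4 - 6/(-14) - 1/2*(-14)) = -1021 - (-4 - 6*(-1/14) + 7) = -1021 - (-4 + 3/7 + 7) = -1021 - 1*24/7 = -1021 - 24/7 = -7171/7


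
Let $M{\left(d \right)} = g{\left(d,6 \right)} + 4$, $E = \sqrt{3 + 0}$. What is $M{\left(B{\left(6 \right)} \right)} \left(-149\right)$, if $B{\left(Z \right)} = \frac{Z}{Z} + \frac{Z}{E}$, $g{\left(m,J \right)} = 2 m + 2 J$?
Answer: $-2682 - 596 \sqrt{3} \approx -3714.3$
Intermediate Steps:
$E = \sqrt{3} \approx 1.732$
$g{\left(m,J \right)} = 2 J + 2 m$
$B{\left(Z \right)} = 1 + \frac{Z \sqrt{3}}{3}$ ($B{\left(Z \right)} = \frac{Z}{Z} + \frac{Z}{\sqrt{3}} = 1 + Z \frac{\sqrt{3}}{3} = 1 + \frac{Z \sqrt{3}}{3}$)
$M{\left(d \right)} = 16 + 2 d$ ($M{\left(d \right)} = \left(2 \cdot 6 + 2 d\right) + 4 = \left(12 + 2 d\right) + 4 = 16 + 2 d$)
$M{\left(B{\left(6 \right)} \right)} \left(-149\right) = \left(16 + 2 \left(1 + \frac{1}{3} \cdot 6 \sqrt{3}\right)\right) \left(-149\right) = \left(16 + 2 \left(1 + 2 \sqrt{3}\right)\right) \left(-149\right) = \left(16 + \left(2 + 4 \sqrt{3}\right)\right) \left(-149\right) = \left(18 + 4 \sqrt{3}\right) \left(-149\right) = -2682 - 596 \sqrt{3}$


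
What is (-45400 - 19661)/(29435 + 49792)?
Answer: -7229/8803 ≈ -0.82120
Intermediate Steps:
(-45400 - 19661)/(29435 + 49792) = -65061/79227 = -65061*1/79227 = -7229/8803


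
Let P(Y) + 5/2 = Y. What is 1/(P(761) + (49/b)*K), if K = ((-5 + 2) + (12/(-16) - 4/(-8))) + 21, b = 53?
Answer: 212/164281 ≈ 0.0012905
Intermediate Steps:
P(Y) = -5/2 + Y
K = 71/4 (K = (-3 + (12*(-1/16) - 4*(-⅛))) + 21 = (-3 + (-¾ + ½)) + 21 = (-3 - ¼) + 21 = -13/4 + 21 = 71/4 ≈ 17.750)
1/(P(761) + (49/b)*K) = 1/((-5/2 + 761) + (49/53)*(71/4)) = 1/(1517/2 + ((1/53)*49)*(71/4)) = 1/(1517/2 + (49/53)*(71/4)) = 1/(1517/2 + 3479/212) = 1/(164281/212) = 212/164281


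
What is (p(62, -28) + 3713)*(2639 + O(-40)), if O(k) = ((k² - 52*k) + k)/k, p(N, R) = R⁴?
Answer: 1575604212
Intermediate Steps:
O(k) = (k² - 51*k)/k
(p(62, -28) + 3713)*(2639 + O(-40)) = ((-28)⁴ + 3713)*(2639 + (-51 - 40)) = (614656 + 3713)*(2639 - 91) = 618369*2548 = 1575604212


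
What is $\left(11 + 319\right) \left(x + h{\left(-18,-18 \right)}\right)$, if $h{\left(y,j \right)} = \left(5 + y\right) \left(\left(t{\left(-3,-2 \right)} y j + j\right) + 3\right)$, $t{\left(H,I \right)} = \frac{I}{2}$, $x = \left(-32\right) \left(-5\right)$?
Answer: $1507110$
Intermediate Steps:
$x = 160$
$t{\left(H,I \right)} = \frac{I}{2}$ ($t{\left(H,I \right)} = I \frac{1}{2} = \frac{I}{2}$)
$h{\left(y,j \right)} = \left(5 + y\right) \left(3 + j - j y\right)$ ($h{\left(y,j \right)} = \left(5 + y\right) \left(\left(\frac{1}{2} \left(-2\right) y j + j\right) + 3\right) = \left(5 + y\right) \left(\left(- y j + j\right) + 3\right) = \left(5 + y\right) \left(\left(- j y + j\right) + 3\right) = \left(5 + y\right) \left(\left(j - j y\right) + 3\right) = \left(5 + y\right) \left(3 + j - j y\right)$)
$\left(11 + 319\right) \left(x + h{\left(-18,-18 \right)}\right) = \left(11 + 319\right) \left(160 + \left(15 + 3 \left(-18\right) + 5 \left(-18\right) - - 18 \left(-18\right)^{2} - \left(-72\right) \left(-18\right)\right)\right) = 330 \left(160 - \left(1425 - 5832\right)\right) = 330 \left(160 - -4407\right) = 330 \left(160 + 4407\right) = 330 \cdot 4567 = 1507110$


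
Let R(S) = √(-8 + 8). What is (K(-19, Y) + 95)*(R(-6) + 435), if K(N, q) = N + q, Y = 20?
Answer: 41760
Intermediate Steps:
R(S) = 0 (R(S) = √0 = 0)
(K(-19, Y) + 95)*(R(-6) + 435) = ((-19 + 20) + 95)*(0 + 435) = (1 + 95)*435 = 96*435 = 41760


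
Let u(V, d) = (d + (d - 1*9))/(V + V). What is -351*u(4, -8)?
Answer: 8775/8 ≈ 1096.9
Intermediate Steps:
u(V, d) = (-9 + 2*d)/(2*V) (u(V, d) = (d + (d - 9))/((2*V)) = (d + (-9 + d))*(1/(2*V)) = (-9 + 2*d)*(1/(2*V)) = (-9 + 2*d)/(2*V))
-351*u(4, -8) = -351*(-9/2 - 8)/4 = -351*(-25)/(4*2) = -351*(-25/8) = 8775/8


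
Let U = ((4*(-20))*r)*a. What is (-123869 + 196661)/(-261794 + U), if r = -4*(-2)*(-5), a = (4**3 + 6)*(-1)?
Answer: -36396/242897 ≈ -0.14984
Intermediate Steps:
a = -70 (a = (64 + 6)*(-1) = 70*(-1) = -70)
r = -40 (r = 8*(-5) = -40)
U = -224000 (U = ((4*(-20))*(-40))*(-70) = -80*(-40)*(-70) = 3200*(-70) = -224000)
(-123869 + 196661)/(-261794 + U) = (-123869 + 196661)/(-261794 - 224000) = 72792/(-485794) = 72792*(-1/485794) = -36396/242897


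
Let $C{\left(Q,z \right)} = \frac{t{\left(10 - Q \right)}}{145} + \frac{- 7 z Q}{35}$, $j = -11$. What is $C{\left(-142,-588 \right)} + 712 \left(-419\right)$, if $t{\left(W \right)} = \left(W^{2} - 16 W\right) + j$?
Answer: $- \frac{45658283}{145} \approx -3.1488 \cdot 10^{5}$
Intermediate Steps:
$t{\left(W \right)} = -11 + W^{2} - 16 W$ ($t{\left(W \right)} = \left(W^{2} - 16 W\right) - 11 = -11 + W^{2} - 16 W$)
$C{\left(Q,z \right)} = - \frac{171}{145} + \frac{\left(10 - Q\right)^{2}}{145} + \frac{16 Q}{145} - \frac{Q z}{5}$ ($C{\left(Q,z \right)} = \frac{-11 + \left(10 - Q\right)^{2} - 16 \left(10 - Q\right)}{145} + \frac{- 7 z Q}{35} = \left(-11 + \left(10 - Q\right)^{2} + \left(-160 + 16 Q\right)\right) \frac{1}{145} + - 7 Q z \frac{1}{35} = \left(-171 + \left(10 - Q\right)^{2} + 16 Q\right) \frac{1}{145} - \frac{Q z}{5} = \left(- \frac{171}{145} + \frac{\left(10 - Q\right)^{2}}{145} + \frac{16 Q}{145}\right) - \frac{Q z}{5} = - \frac{171}{145} + \frac{\left(10 - Q\right)^{2}}{145} + \frac{16 Q}{145} - \frac{Q z}{5}$)
$C{\left(-142,-588 \right)} + 712 \left(-419\right) = \left(- \frac{71}{145} - - \frac{568}{145} + \frac{\left(-142\right)^{2}}{145} - \left(- \frac{142}{5}\right) \left(-588\right)\right) + 712 \left(-419\right) = \left(- \frac{71}{145} + \frac{568}{145} + \frac{1}{145} \cdot 20164 - \frac{83496}{5}\right) - 298328 = \left(- \frac{71}{145} + \frac{568}{145} + \frac{20164}{145} - \frac{83496}{5}\right) - 298328 = - \frac{2400723}{145} - 298328 = - \frac{45658283}{145}$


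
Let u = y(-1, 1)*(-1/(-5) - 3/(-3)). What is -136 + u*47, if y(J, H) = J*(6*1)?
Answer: -2372/5 ≈ -474.40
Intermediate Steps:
y(J, H) = 6*J (y(J, H) = J*6 = 6*J)
u = -36/5 (u = (6*(-1))*(-1/(-5) - 3/(-3)) = -6*(-1*(-1/5) - 3*(-1/3)) = -6*(1/5 + 1) = -6*6/5 = -36/5 ≈ -7.2000)
-136 + u*47 = -136 - 36/5*47 = -136 - 1692/5 = -2372/5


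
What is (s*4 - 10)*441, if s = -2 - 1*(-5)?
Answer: 882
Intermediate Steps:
s = 3 (s = -2 + 5 = 3)
(s*4 - 10)*441 = (3*4 - 10)*441 = (12 - 10)*441 = 2*441 = 882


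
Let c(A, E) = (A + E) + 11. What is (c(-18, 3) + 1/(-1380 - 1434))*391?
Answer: -4401487/2814 ≈ -1564.1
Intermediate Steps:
c(A, E) = 11 + A + E
(c(-18, 3) + 1/(-1380 - 1434))*391 = ((11 - 18 + 3) + 1/(-1380 - 1434))*391 = (-4 + 1/(-2814))*391 = (-4 - 1/2814)*391 = -11257/2814*391 = -4401487/2814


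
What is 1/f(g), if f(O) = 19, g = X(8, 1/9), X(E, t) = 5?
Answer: 1/19 ≈ 0.052632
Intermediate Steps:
g = 5
1/f(g) = 1/19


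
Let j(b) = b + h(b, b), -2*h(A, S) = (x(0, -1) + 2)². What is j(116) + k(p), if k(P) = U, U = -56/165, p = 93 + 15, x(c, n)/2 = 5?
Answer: 7204/165 ≈ 43.661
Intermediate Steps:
x(c, n) = 10 (x(c, n) = 2*5 = 10)
p = 108
h(A, S) = -72 (h(A, S) = -(10 + 2)²/2 = -½*12² = -½*144 = -72)
j(b) = -72 + b (j(b) = b - 72 = -72 + b)
U = -56/165 (U = -56*1/165 = -56/165 ≈ -0.33939)
k(P) = -56/165
j(116) + k(p) = (-72 + 116) - 56/165 = 44 - 56/165 = 7204/165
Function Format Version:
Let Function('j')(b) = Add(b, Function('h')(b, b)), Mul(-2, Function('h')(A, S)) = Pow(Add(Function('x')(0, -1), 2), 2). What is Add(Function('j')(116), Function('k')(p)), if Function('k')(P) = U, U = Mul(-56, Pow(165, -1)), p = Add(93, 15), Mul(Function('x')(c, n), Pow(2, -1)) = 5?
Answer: Rational(7204, 165) ≈ 43.661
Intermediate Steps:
Function('x')(c, n) = 10 (Function('x')(c, n) = Mul(2, 5) = 10)
p = 108
Function('h')(A, S) = -72 (Function('h')(A, S) = Mul(Rational(-1, 2), Pow(Add(10, 2), 2)) = Mul(Rational(-1, 2), Pow(12, 2)) = Mul(Rational(-1, 2), 144) = -72)
Function('j')(b) = Add(-72, b) (Function('j')(b) = Add(b, -72) = Add(-72, b))
U = Rational(-56, 165) (U = Mul(-56, Rational(1, 165)) = Rational(-56, 165) ≈ -0.33939)
Function('k')(P) = Rational(-56, 165)
Add(Function('j')(116), Function('k')(p)) = Add(Add(-72, 116), Rational(-56, 165)) = Add(44, Rational(-56, 165)) = Rational(7204, 165)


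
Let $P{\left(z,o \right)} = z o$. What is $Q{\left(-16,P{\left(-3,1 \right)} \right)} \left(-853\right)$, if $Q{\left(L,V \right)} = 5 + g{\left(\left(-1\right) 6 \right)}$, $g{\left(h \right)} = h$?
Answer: $853$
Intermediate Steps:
$P{\left(z,o \right)} = o z$
$Q{\left(L,V \right)} = -1$ ($Q{\left(L,V \right)} = 5 - 6 = -1$)
$Q{\left(-16,P{\left(-3,1 \right)} \right)} \left(-853\right) = \left(-1\right) \left(-853\right) = 853$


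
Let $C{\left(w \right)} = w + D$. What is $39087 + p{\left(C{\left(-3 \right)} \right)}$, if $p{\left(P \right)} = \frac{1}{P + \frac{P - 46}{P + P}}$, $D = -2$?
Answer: $39097$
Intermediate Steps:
$C{\left(w \right)} = -2 + w$ ($C{\left(w \right)} = w - 2 = -2 + w$)
$p{\left(P \right)} = \frac{1}{P + \frac{-46 + P}{2 P}}$
$39087 + p{\left(C{\left(-3 \right)} \right)} = 39087 + \frac{2 \left(-2 - 3\right)}{-46 - 5 + 2 \left(-2 - 3\right)^{2}} = 39087 + 2 \left(-5\right) \frac{1}{-46 - 5 + 2 \left(-5\right)^{2}} = 39087 + 2 \left(-5\right) \frac{1}{-46 - 5 + 2 \cdot 25} = 39087 + 2 \left(-5\right) \frac{1}{-46 - 5 + 50} = 39087 + 2 \left(-5\right) \frac{1}{-1} = 39087 + 2 \left(-5\right) \left(-1\right) = 39087 + 10 = 39097$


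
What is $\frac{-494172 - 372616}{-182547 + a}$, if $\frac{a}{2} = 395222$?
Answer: $- \frac{866788}{607897} \approx -1.4259$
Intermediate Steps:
$a = 790444$ ($a = 2 \cdot 395222 = 790444$)
$\frac{-494172 - 372616}{-182547 + a} = \frac{-494172 - 372616}{-182547 + 790444} = - \frac{866788}{607897}$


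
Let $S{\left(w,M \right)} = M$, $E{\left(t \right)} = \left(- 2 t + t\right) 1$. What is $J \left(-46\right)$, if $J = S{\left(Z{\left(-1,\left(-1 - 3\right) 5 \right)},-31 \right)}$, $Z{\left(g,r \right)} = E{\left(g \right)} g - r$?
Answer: $1426$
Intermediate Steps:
$E{\left(t \right)} = - t$ ($E{\left(t \right)} = - t 1 = - t$)
$Z{\left(g,r \right)} = - r - g^{2}$ ($Z{\left(g,r \right)} = - g g - r = - g^{2} - r = - r - g^{2}$)
$J = -31$
$J \left(-46\right) = \left(-31\right) \left(-46\right) = 1426$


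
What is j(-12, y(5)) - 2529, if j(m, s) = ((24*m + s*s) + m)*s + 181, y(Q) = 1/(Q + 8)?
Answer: -5209255/2197 ≈ -2371.1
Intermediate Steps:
y(Q) = 1/(8 + Q)
j(m, s) = 181 + s*(s² + 25*m) (j(m, s) = ((24*m + s²) + m)*s + 181 = ((s² + 24*m) + m)*s + 181 = (s² + 25*m)*s + 181 = s*(s² + 25*m) + 181 = 181 + s*(s² + 25*m))
j(-12, y(5)) - 2529 = (181 + (1/(8 + 5))³ + 25*(-12)/(8 + 5)) - 2529 = (181 + (1/13)³ + 25*(-12)/13) - 2529 = (181 + (1/13)³ + 25*(-12)*(1/13)) - 2529 = (181 + 1/2197 - 300/13) - 2529 = 346958/2197 - 2529 = -5209255/2197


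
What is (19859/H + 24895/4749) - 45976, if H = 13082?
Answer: -2855904207187/62126418 ≈ -45969.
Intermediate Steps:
(19859/H + 24895/4749) - 45976 = (19859/13082 + 24895/4749) - 45976 = 419986781/62126418 - 45976 = -2855904207187/62126418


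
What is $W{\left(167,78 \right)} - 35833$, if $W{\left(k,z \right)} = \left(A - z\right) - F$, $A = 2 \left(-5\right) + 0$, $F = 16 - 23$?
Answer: $-35914$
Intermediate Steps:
$F = -7$
$A = -10$ ($A = -10 + 0 = -10$)
$W{\left(k,z \right)} = -3 - z$ ($W{\left(k,z \right)} = \left(-10 - z\right) - -7 = \left(-10 - z\right) + 7 = -3 - z$)
$W{\left(167,78 \right)} - 35833 = \left(-3 - 78\right) - 35833 = -81 - 35833 = -35914$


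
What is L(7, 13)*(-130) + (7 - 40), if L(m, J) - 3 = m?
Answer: -1333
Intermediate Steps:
L(m, J) = 3 + m
L(7, 13)*(-130) + (7 - 40) = (3 + 7)*(-130) + (7 - 40) = 10*(-130) - 33 = -1300 - 33 = -1333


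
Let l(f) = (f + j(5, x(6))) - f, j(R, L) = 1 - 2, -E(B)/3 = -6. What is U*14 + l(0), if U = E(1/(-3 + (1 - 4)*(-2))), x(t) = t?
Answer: 251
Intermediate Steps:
E(B) = 18 (E(B) = -3*(-6) = 18)
U = 18
j(R, L) = -1
l(f) = -1 (l(f) = (f - 1) - f = (-1 + f) - f = -1)
U*14 + l(0) = 18*14 - 1 = 252 - 1 = 251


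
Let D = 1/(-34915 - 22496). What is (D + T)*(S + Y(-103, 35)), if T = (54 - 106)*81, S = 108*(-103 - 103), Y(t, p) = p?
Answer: 5371439549329/57411 ≈ 9.3561e+7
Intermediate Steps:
S = -22248 (S = 108*(-206) = -22248)
D = -1/57411 (D = 1/(-57411) = -1/57411 ≈ -1.7418e-5)
T = -4212 (T = -52*81 = -4212)
(D + T)*(S + Y(-103, 35)) = (-1/57411 - 4212)*(-22248 + 35) = -241815133/57411*(-22213) = 5371439549329/57411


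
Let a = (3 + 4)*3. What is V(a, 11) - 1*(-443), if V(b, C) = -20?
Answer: 423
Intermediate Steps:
a = 21 (a = 7*3 = 21)
V(a, 11) - 1*(-443) = -20 - 1*(-443) = -20 + 443 = 423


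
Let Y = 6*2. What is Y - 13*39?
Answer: -495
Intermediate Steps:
Y = 12
Y - 13*39 = 12 - 13*39 = 12 - 507 = -495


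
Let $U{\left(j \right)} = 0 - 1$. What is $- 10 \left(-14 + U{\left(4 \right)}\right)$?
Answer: $150$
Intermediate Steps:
$U{\left(j \right)} = -1$ ($U{\left(j \right)} = 0 - 1 = -1$)
$- 10 \left(-14 + U{\left(4 \right)}\right) = - 10 \left(-14 - 1\right) = \left(-10\right) \left(-15\right) = 150$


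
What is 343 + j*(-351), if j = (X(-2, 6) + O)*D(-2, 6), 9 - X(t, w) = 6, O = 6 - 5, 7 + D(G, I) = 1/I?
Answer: 9937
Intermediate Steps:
D(G, I) = -7 + 1/I
O = 1
X(t, w) = 3 (X(t, w) = 9 - 1*6 = 9 - 6 = 3)
j = -82/3 (j = (3 + 1)*(-7 + 1/6) = 4*(-7 + ⅙) = 4*(-41/6) = -82/3 ≈ -27.333)
343 + j*(-351) = 343 - 82/3*(-351) = 343 + 9594 = 9937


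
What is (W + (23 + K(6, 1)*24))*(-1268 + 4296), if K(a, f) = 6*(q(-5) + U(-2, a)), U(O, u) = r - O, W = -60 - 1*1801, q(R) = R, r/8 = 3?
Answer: 3591208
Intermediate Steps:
r = 24 (r = 8*3 = 24)
W = -1861 (W = -60 - 1801 = -1861)
U(O, u) = 24 - O
K(a, f) = 126 (K(a, f) = 6*(-5 + (24 - 1*(-2))) = 6*(-5 + (24 + 2)) = 6*(-5 + 26) = 6*21 = 126)
(W + (23 + K(6, 1)*24))*(-1268 + 4296) = (-1861 + (23 + 126*24))*(-1268 + 4296) = (-1861 + (23 + 3024))*3028 = (-1861 + 3047)*3028 = 1186*3028 = 3591208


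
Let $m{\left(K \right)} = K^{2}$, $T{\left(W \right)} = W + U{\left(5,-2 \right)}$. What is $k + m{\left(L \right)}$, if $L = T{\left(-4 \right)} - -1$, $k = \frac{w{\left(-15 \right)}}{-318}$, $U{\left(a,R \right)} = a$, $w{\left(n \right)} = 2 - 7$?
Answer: $\frac{1277}{318} \approx 4.0157$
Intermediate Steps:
$w{\left(n \right)} = -5$
$k = \frac{5}{318}$ ($k = - \frac{5}{-318} = \left(-5\right) \left(- \frac{1}{318}\right) = \frac{5}{318} \approx 0.015723$)
$T{\left(W \right)} = 5 + W$ ($T{\left(W \right)} = W + 5 = 5 + W$)
$L = 2$ ($L = \left(5 - 4\right) - -1 = 1 + 1 = 2$)
$k + m{\left(L \right)} = \frac{5}{318} + 2^{2} = \frac{5}{318} + 4 = \frac{1277}{318}$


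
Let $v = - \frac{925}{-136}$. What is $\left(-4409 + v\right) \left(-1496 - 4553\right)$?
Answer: $\frac{3621530251}{136} \approx 2.6629 \cdot 10^{7}$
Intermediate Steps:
$v = \frac{925}{136}$ ($v = \left(-925\right) \left(- \frac{1}{136}\right) = \frac{925}{136} \approx 6.8015$)
$\left(-4409 + v\right) \left(-1496 - 4553\right) = \left(-4409 + \frac{925}{136}\right) \left(-1496 - 4553\right) = \left(- \frac{598699}{136}\right) \left(-6049\right) = \frac{3621530251}{136}$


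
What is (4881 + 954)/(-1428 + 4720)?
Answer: 5835/3292 ≈ 1.7725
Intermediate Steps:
(4881 + 954)/(-1428 + 4720) = 5835/3292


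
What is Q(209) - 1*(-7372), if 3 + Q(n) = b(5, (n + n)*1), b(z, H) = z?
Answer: 7374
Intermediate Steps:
Q(n) = 2 (Q(n) = -3 + 5 = 2)
Q(209) - 1*(-7372) = 2 - 1*(-7372) = 2 + 7372 = 7374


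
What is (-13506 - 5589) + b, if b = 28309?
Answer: 9214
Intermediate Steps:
(-13506 - 5589) + b = (-13506 - 5589) + 28309 = -19095 + 28309 = 9214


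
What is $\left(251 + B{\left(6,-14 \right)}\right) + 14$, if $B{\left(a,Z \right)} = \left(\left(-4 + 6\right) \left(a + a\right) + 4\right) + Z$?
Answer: $279$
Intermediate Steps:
$B{\left(a,Z \right)} = 4 + Z + 4 a$ ($B{\left(a,Z \right)} = \left(2 \cdot 2 a + 4\right) + Z = \left(4 a + 4\right) + Z = \left(4 + 4 a\right) + Z = 4 + Z + 4 a$)
$\left(251 + B{\left(6,-14 \right)}\right) + 14 = \left(251 + \left(4 - 14 + 4 \cdot 6\right)\right) + 14 = \left(251 + \left(4 - 14 + 24\right)\right) + 14 = \left(251 + 14\right) + 14 = 265 + 14 = 279$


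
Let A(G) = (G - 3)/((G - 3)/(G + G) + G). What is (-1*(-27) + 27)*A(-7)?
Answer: 945/11 ≈ 85.909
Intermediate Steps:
A(G) = (-3 + G)/(G + (-3 + G)/(2*G)) (A(G) = (-3 + G)/((-3 + G)/((2*G)) + G) = (-3 + G)/((-3 + G)*(1/(2*G)) + G) = (-3 + G)/((-3 + G)/(2*G) + G) = (-3 + G)/(G + (-3 + G)/(2*G)))
(-1*(-27) + 27)*A(-7) = (-1*(-27) + 27)*(2*(-7)*(-3 - 7)/(-3 - 7 + 2*(-7)²)) = (27 + 27)*(2*(-7)*(-10)/(-3 - 7 + 2*49)) = 54*(2*(-7)*(-10)/(-3 - 7 + 98)) = 54*(2*(-7)*(-10)/88) = 54*(2*(-7)*(1/88)*(-10)) = 54*(35/22) = 945/11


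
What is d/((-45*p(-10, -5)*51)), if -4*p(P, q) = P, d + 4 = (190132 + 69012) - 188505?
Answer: -554/45 ≈ -12.311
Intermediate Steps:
d = 70635 (d = -4 + ((190132 + 69012) - 188505) = -4 + (259144 - 188505) = -4 + 70639 = 70635)
p(P, q) = -P/4
d/((-45*p(-10, -5)*51)) = 70635/((-(-45)*(-10)/4*51)) = 70635/((-45*5/2*51)) = 70635/((-225/2*51)) = 70635/(-11475/2) = 70635*(-2/11475) = -554/45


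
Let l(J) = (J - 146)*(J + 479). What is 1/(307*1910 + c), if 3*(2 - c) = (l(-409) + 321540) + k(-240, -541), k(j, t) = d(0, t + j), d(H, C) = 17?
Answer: 3/1476409 ≈ 2.0320e-6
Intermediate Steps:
k(j, t) = 17
l(J) = (-146 + J)*(479 + J)
c = -282701/3 (c = 2 - (((-69934 + (-409)**2 + 333*(-409)) + 321540) + 17)/3 = 2 - (((-69934 + 167281 - 136197) + 321540) + 17)/3 = 2 - ((-38850 + 321540) + 17)/3 = 2 - (282690 + 17)/3 = 2 - 1/3*282707 = 2 - 282707/3 = -282701/3 ≈ -94234.)
1/(307*1910 + c) = 1/(307*1910 - 282701/3) = 1/(586370 - 282701/3) = 1/(1476409/3) = 3/1476409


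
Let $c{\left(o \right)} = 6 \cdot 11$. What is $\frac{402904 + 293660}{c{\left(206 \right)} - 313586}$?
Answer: $- \frac{174141}{78380} \approx -2.2218$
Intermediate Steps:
$c{\left(o \right)} = 66$
$\frac{402904 + 293660}{c{\left(206 \right)} - 313586} = \frac{402904 + 293660}{66 - 313586} = \frac{696564}{-313520} = 696564 \left(- \frac{1}{313520}\right) = - \frac{174141}{78380}$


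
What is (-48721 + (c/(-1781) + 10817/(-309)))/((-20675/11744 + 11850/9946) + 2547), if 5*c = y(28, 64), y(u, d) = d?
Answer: -7835290358140791872/409221846772260405 ≈ -19.147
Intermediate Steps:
c = 64/5 (c = (⅕)*64 = 64/5 ≈ 12.800)
(-48721 + (c/(-1781) + 10817/(-309)))/((-20675/11744 + 11850/9946) + 2547) = (-48721 + ((64/5)/(-1781) + 10817/(-309)))/((-20675/11744 + 11850/9946) + 2547) = (-48721 + ((64/5)*(-1/1781) + 10817*(-1/309)))/((-20675*1/11744 + 11850*(1/9946)) + 2547) = (-48721 + (-64/8905 - 10817/309))/((-20675/11744 + 5925/4973) + 2547) = (-48721 - 96345161/2751645)/(-33233575/58402912 + 2547) = -134159241206/(2751645*148718983289/58402912) = -134159241206/2751645*58402912/148718983289 = -7835290358140791872/409221846772260405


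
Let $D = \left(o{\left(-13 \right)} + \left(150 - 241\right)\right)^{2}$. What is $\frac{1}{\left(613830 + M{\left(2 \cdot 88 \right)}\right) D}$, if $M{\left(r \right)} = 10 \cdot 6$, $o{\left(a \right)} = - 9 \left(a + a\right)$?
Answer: $\frac{1}{12553436610} \approx 7.966 \cdot 10^{-11}$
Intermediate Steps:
$o{\left(a \right)} = - 18 a$ ($o{\left(a \right)} = - 9 \cdot 2 a = - 18 a$)
$M{\left(r \right)} = 60$
$D = 20449$ ($D = \left(\left(-18\right) \left(-13\right) + \left(150 - 241\right)\right)^{2} = \left(234 - 91\right)^{2} = 143^{2} = 20449$)
$\frac{1}{\left(613830 + M{\left(2 \cdot 88 \right)}\right) D} = \frac{1}{\left(613830 + 60\right) 20449} = \frac{1}{613890} \cdot \frac{1}{20449} = \frac{1}{12553436610}$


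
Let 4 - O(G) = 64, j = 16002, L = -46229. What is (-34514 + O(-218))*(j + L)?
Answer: 1045068298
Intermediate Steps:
O(G) = -60 (O(G) = 4 - 1*64 = 4 - 64 = -60)
(-34514 + O(-218))*(j + L) = (-34514 - 60)*(16002 - 46229) = -34574*(-30227) = 1045068298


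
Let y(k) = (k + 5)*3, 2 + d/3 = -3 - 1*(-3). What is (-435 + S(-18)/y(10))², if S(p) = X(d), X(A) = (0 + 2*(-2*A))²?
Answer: 4456321/25 ≈ 1.7825e+5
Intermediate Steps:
d = -6 (d = -6 + 3*(-3 - 1*(-3)) = -6 + 3*(-3 + 3) = -6 + 3*0 = -6 + 0 = -6)
y(k) = 15 + 3*k (y(k) = (5 + k)*3 = 15 + 3*k)
X(A) = 16*A² (X(A) = (0 - 4*A)² = (-4*A)² = 16*A²)
S(p) = 576 (S(p) = 16*(-6)² = 16*36 = 576)
(-435 + S(-18)/y(10))² = (-435 + 576/(15 + 3*10))² = (-435 + 576/(15 + 30))² = (-435 + 576/45)² = (-435 + 576*(1/45))² = (-435 + 64/5)² = (-2111/5)² = 4456321/25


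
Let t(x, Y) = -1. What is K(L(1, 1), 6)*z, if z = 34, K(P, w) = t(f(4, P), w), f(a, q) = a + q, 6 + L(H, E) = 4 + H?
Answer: -34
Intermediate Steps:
L(H, E) = -2 + H (L(H, E) = -6 + (4 + H) = -2 + H)
K(P, w) = -1
K(L(1, 1), 6)*z = -1*34 = -34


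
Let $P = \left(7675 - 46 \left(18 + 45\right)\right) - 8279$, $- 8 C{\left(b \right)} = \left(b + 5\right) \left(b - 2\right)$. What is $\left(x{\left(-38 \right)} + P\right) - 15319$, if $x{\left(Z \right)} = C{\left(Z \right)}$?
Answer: $-18986$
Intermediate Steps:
$C{\left(b \right)} = - \frac{\left(-2 + b\right) \left(5 + b\right)}{8}$ ($C{\left(b \right)} = - \frac{\left(b + 5\right) \left(b - 2\right)}{8} = - \frac{\left(5 + b\right) \left(-2 + b\right)}{8} = - \frac{\left(-2 + b\right) \left(5 + b\right)}{8}$)
$x{\left(Z \right)} = \frac{5}{4} - \frac{3 Z}{8} - \frac{Z^{2}}{8}$
$P = -3502$ ($P = \left(7675 - 2898\right) - 8279 = 4777 - 8279 = -3502$)
$\left(x{\left(-38 \right)} + P\right) - 15319 = \left(\left(\frac{5}{4} - - \frac{57}{4} - \frac{\left(-38\right)^{2}}{8}\right) - 3502\right) - 15319 = \left(\left(\frac{5}{4} + \frac{57}{4} - \frac{361}{2}\right) - 3502\right) - 15319 = \left(-165 - 3502\right) - 15319 = -3667 - 15319 = -18986$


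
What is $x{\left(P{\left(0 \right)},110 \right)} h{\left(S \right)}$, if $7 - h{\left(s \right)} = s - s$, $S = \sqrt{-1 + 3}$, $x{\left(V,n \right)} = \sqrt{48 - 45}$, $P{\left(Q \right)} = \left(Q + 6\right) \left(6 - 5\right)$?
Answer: $7 \sqrt{3} \approx 12.124$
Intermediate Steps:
$P{\left(Q \right)} = 6 + Q$ ($P{\left(Q \right)} = \left(6 + Q\right) 1 = 6 + Q$)
$x{\left(V,n \right)} = \sqrt{3}$
$S = \sqrt{2} \approx 1.4142$
$h{\left(s \right)} = 7$ ($h{\left(s \right)} = 7 - \left(s - s\right) = 7 - 0 = 7 + 0 = 7$)
$x{\left(P{\left(0 \right)},110 \right)} h{\left(S \right)} = \sqrt{3} \cdot 7 = 7 \sqrt{3}$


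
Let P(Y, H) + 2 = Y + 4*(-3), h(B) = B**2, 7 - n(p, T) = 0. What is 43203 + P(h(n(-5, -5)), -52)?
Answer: 43238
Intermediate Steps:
n(p, T) = 7 (n(p, T) = 7 - 1*0 = 7 + 0 = 7)
P(Y, H) = -14 + Y (P(Y, H) = -2 + (Y + 4*(-3)) = -2 + (Y - 12) = -2 + (-12 + Y) = -14 + Y)
43203 + P(h(n(-5, -5)), -52) = 43203 + (-14 + 7**2) = 43203 + (-14 + 49) = 43203 + 35 = 43238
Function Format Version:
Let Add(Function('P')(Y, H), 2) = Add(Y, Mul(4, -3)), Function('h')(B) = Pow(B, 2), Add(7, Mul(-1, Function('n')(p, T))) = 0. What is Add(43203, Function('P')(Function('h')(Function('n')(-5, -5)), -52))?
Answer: 43238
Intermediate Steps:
Function('n')(p, T) = 7 (Function('n')(p, T) = Add(7, Mul(-1, 0)) = Add(7, 0) = 7)
Function('P')(Y, H) = Add(-14, Y) (Function('P')(Y, H) = Add(-2, Add(Y, Mul(4, -3))) = Add(-2, Add(Y, -12)) = Add(-2, Add(-12, Y)) = Add(-14, Y))
Add(43203, Function('P')(Function('h')(Function('n')(-5, -5)), -52)) = Add(43203, Add(-14, Pow(7, 2))) = Add(43203, Add(-14, 49)) = Add(43203, 35) = 43238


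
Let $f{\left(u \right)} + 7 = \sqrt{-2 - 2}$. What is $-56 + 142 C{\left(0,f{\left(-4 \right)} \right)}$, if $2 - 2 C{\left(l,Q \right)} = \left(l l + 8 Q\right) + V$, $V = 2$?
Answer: $3920 - 1136 i \approx 3920.0 - 1136.0 i$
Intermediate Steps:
$f{\left(u \right)} = -7 + 2 i$ ($f{\left(u \right)} = -7 + \sqrt{-2 - 2} = -7 + \sqrt{-4} = -7 + 2 i$)
$C{\left(l,Q \right)} = - 4 Q - \frac{l^{2}}{2}$ ($C{\left(l,Q \right)} = 1 - \frac{\left(l l + 8 Q\right) + 2}{2} = 1 - \frac{\left(l^{2} + 8 Q\right) + 2}{2} = 1 - \frac{2 + l^{2} + 8 Q}{2} = 1 - \left(1 + \frac{l^{2}}{2} + 4 Q\right) = - 4 Q - \frac{l^{2}}{2}$)
$-56 + 142 C{\left(0,f{\left(-4 \right)} \right)} = -56 + 142 \left(- 4 \left(-7 + 2 i\right) - \frac{0^{2}}{2}\right) = -56 + 142 \left(\left(28 - 8 i\right) - 0\right) = -56 + 142 \left(\left(28 - 8 i\right) + 0\right) = -56 + 142 \left(28 - 8 i\right) = -56 + \left(3976 - 1136 i\right) = 3920 - 1136 i$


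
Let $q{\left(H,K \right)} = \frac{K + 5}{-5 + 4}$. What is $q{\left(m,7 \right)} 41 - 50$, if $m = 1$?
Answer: $-542$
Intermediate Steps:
$q{\left(H,K \right)} = -5 - K$ ($q{\left(H,K \right)} = \frac{5 + K}{-1} = \left(5 + K\right) \left(-1\right) = -5 - K$)
$q{\left(m,7 \right)} 41 - 50 = \left(-5 - 7\right) 41 - 50 = \left(-12\right) 41 - 50 = -492 - 50 = -542$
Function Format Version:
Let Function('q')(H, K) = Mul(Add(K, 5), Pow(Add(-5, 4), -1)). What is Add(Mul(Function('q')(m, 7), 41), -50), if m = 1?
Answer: -542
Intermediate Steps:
Function('q')(H, K) = Add(-5, Mul(-1, K)) (Function('q')(H, K) = Mul(Add(5, K), Pow(-1, -1)) = Mul(Add(5, K), -1) = Add(-5, Mul(-1, K)))
Add(Mul(Function('q')(m, 7), 41), -50) = Add(Mul(Add(-5, Mul(-1, 7)), 41), -50) = Add(Mul(Add(-5, -7), 41), -50) = Add(Mul(-12, 41), -50) = Add(-492, -50) = -542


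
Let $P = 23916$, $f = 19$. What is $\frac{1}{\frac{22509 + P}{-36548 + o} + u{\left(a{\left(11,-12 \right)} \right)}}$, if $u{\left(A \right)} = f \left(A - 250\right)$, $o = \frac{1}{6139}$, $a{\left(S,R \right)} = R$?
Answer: $- \frac{224368171}{1117189758313} \approx -0.00020083$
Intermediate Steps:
$o = \frac{1}{6139} \approx 0.00016289$
$u{\left(A \right)} = -4750 + 19 A$ ($u{\left(A \right)} = 19 \left(A - 250\right) = 19 \left(-250 + A\right) = -4750 + 19 A$)
$\frac{1}{\frac{22509 + P}{-36548 + o} + u{\left(a{\left(11,-12 \right)} \right)}} = \frac{1}{\frac{22509 + 23916}{-36548 + \frac{1}{6139}} + \left(-4750 + 19 \left(-12\right)\right)} = \frac{1}{\frac{46425}{- \frac{224368171}{6139}} - 4978} = \frac{1}{46425 \left(- \frac{6139}{224368171}\right) - 4978} = \frac{1}{- \frac{285003075}{224368171} - 4978} = \frac{1}{- \frac{1117189758313}{224368171}} = - \frac{224368171}{1117189758313}$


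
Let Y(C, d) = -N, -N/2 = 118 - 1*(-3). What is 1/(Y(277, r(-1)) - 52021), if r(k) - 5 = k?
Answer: -1/51779 ≈ -1.9313e-5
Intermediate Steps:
r(k) = 5 + k
N = -242 (N = -2*(118 - 1*(-3)) = -2*(118 + 3) = -2*121 = -242)
Y(C, d) = 242 (Y(C, d) = -1*(-242) = 242)
1/(Y(277, r(-1)) - 52021) = 1/(242 - 52021) = 1/(-51779) = -1/51779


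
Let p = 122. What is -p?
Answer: -122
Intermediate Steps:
-p = -1*122 = -122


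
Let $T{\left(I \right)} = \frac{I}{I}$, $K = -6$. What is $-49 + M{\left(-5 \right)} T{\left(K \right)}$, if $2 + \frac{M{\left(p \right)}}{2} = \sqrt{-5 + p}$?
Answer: $-53 + 2 i \sqrt{10} \approx -53.0 + 6.3246 i$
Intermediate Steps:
$T{\left(I \right)} = 1$
$M{\left(p \right)} = -4 + 2 \sqrt{-5 + p}$
$-49 + M{\left(-5 \right)} T{\left(K \right)} = -49 + \left(-4 + 2 \sqrt{-5 - 5}\right) 1 = -49 + \left(-4 + 2 \sqrt{-10}\right) 1 = -49 + \left(-4 + 2 i \sqrt{10}\right) 1 = -49 - \left(4 - 2 i \sqrt{10}\right) = -53 + 2 i \sqrt{10}$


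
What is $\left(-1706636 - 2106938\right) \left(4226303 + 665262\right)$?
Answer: $-18654345103310$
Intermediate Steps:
$\left(-1706636 - 2106938\right) \left(4226303 + 665262\right) = \left(-3813574\right) 4891565 = -18654345103310$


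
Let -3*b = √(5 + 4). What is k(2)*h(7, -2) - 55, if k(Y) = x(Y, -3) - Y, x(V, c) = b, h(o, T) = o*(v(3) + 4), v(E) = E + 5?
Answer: -307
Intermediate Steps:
v(E) = 5 + E
b = -1 (b = -√(5 + 4)/3 = -√9/3 = -⅓*3 = -1)
h(o, T) = 12*o (h(o, T) = o*((5 + 3) + 4) = o*(8 + 4) = o*12 = 12*o)
x(V, c) = -1
k(Y) = -1 - Y
k(2)*h(7, -2) - 55 = (-1 - 1*2)*(12*7) - 55 = (-1 - 2)*84 - 55 = -3*84 - 55 = -252 - 55 = -307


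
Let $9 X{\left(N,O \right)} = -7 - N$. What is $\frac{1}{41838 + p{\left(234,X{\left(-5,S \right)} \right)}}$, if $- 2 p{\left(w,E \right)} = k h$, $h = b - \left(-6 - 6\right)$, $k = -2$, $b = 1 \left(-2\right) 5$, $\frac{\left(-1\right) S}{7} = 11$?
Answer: $\frac{1}{41840} \approx 2.3901 \cdot 10^{-5}$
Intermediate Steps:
$S = -77$ ($S = \left(-7\right) 11 = -77$)
$X{\left(N,O \right)} = - \frac{7}{9} - \frac{N}{9}$ ($X{\left(N,O \right)} = \frac{-7 - N}{9} = - \frac{7}{9} - \frac{N}{9}$)
$b = -10$ ($b = \left(-2\right) 5 = -10$)
$h = 2$ ($h = -10 - \left(-6 - 6\right) = -10 - -12 = -10 + 12 = 2$)
$p{\left(w,E \right)} = 2$ ($p{\left(w,E \right)} = - \frac{\left(-2\right) 2}{2} = \left(- \frac{1}{2}\right) \left(-4\right) = 2$)
$\frac{1}{41838 + p{\left(234,X{\left(-5,S \right)} \right)}} = \frac{1}{41838 + 2} = \frac{1}{41840}$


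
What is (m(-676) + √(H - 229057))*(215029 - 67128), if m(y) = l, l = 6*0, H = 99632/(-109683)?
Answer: 147901*I*√306183245607281/36561 ≈ 7.0785e+7*I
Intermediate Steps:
H = -99632/109683 (H = 99632*(-1/109683) = -99632/109683 ≈ -0.90836)
l = 0
m(y) = 0
(m(-676) + √(H - 229057))*(215029 - 67128) = (0 + √(-99632/109683 - 229057))*(215029 - 67128) = (0 + √(-25123758563/109683))*147901 = (0 + I*√306183245607281/36561)*147901 = (I*√306183245607281/36561)*147901 = 147901*I*√306183245607281/36561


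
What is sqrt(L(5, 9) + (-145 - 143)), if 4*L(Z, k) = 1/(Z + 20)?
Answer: I*sqrt(28799)/10 ≈ 16.97*I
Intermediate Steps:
L(Z, k) = 1/(4*(20 + Z)) (L(Z, k) = 1/(4*(Z + 20)) = 1/(4*(20 + Z)))
sqrt(L(5, 9) + (-145 - 143)) = sqrt(1/(4*(20 + 5)) + (-145 - 143)) = sqrt((1/4)/25 - 288) = sqrt((1/4)*(1/25) - 288) = sqrt(1/100 - 288) = sqrt(-28799/100) = I*sqrt(28799)/10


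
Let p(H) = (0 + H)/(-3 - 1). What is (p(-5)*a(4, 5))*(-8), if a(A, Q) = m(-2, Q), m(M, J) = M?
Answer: 20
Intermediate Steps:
a(A, Q) = -2
p(H) = -H/4 (p(H) = H/(-4) = H*(-¼) = -H/4)
(p(-5)*a(4, 5))*(-8) = (-¼*(-5)*(-2))*(-8) = ((5/4)*(-2))*(-8) = -5/2*(-8) = 20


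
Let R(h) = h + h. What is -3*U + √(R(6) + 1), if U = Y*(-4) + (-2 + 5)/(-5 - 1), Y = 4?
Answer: 99/2 + √13 ≈ 53.106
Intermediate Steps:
R(h) = 2*h
U = -33/2 (U = 4*(-4) + (-2 + 5)/(-5 - 1) = -16 + 3/(-6) = -16 + 3*(-⅙) = -16 - ½ = -33/2 ≈ -16.500)
-3*U + √(R(6) + 1) = -3*(-33/2) + √(2*6 + 1) = 99/2 + √(12 + 1) = 99/2 + √13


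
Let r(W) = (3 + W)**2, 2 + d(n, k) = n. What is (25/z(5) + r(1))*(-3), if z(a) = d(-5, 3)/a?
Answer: 39/7 ≈ 5.5714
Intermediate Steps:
d(n, k) = -2 + n
z(a) = -7/a (z(a) = (-2 - 5)/a = -7/a)
(25/z(5) + r(1))*(-3) = (25/((-7/5)) + (3 + 1)**2)*(-3) = (25/((-7*1/5)) + 4**2)*(-3) = (25/(-7/5) + 16)*(-3) = (25*(-5/7) + 16)*(-3) = (-125/7 + 16)*(-3) = -13/7*(-3) = 39/7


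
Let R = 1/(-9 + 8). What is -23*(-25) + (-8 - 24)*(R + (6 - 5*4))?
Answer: 1055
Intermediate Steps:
R = -1 (R = 1/(-1) = -1)
-23*(-25) + (-8 - 24)*(R + (6 - 5*4)) = -23*(-25) + (-8 - 24)*(-1 + (6 - 5*4)) = 575 - 32*(-1 + (6 - 20)) = 575 - 32*(-1 - 14) = 575 - 32*(-15) = 575 + 480 = 1055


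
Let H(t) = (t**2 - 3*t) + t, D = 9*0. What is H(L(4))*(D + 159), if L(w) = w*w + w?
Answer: 57240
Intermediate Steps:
L(w) = w + w**2 (L(w) = w**2 + w = w + w**2)
D = 0
H(t) = t**2 - 2*t
H(L(4))*(D + 159) = ((4*(1 + 4))*(-2 + 4*(1 + 4)))*(0 + 159) = ((4*5)*(-2 + 4*5))*159 = (20*(-2 + 20))*159 = (20*18)*159 = 360*159 = 57240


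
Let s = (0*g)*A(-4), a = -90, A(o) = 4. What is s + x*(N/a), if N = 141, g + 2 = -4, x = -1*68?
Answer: 1598/15 ≈ 106.53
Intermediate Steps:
x = -68
g = -6 (g = -2 - 4 = -6)
s = 0 (s = (0*(-6))*4 = 0*4 = 0)
s + x*(N/a) = 0 - 9588/(-90) = 0 - 9588*(-1)/90 = 0 - 68*(-47/30) = 0 + 1598/15 = 1598/15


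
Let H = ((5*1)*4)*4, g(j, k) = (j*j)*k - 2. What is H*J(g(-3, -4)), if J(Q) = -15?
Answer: -1200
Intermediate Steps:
g(j, k) = -2 + k*j² (g(j, k) = j²*k - 2 = k*j² - 2 = -2 + k*j²)
H = 80 (H = (5*4)*4 = 20*4 = 80)
H*J(g(-3, -4)) = 80*(-15) = -1200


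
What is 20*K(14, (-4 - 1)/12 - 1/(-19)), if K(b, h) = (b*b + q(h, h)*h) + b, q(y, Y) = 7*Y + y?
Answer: 13714690/3249 ≈ 4221.2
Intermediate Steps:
q(y, Y) = y + 7*Y
K(b, h) = b + b² + 8*h² (K(b, h) = (b*b + (h + 7*h)*h) + b = (b² + (8*h)*h) + b = (b² + 8*h²) + b = b + b² + 8*h²)
20*K(14, (-4 - 1)/12 - 1/(-19)) = 20*(14 + 14² + 8*((-4 - 1)/12 - 1/(-19))²) = 20*(14 + 196 + 8*(-5*1/12 - 1*(-1/19))²) = 20*(14 + 196 + 8*(-5/12 + 1/19)²) = 20*(14 + 196 + 8*(-83/228)²) = 20*(14 + 196 + 8*(6889/51984)) = 20*(14 + 196 + 6889/6498) = 20*(1371469/6498) = 13714690/3249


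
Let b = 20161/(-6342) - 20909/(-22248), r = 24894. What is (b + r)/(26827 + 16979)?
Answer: 5683087703/10001435472 ≈ 0.56823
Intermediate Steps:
b = -511225/228312 (b = 20161*(-1/6342) - 20909*(-1/22248) = -20161/6342 + 203/216 = -511225/228312 ≈ -2.2392)
(b + r)/(26827 + 16979) = (-511225/228312 + 24894)/(26827 + 16979) = (5683087703/228312)/43806 = (5683087703/228312)*(1/43806) = 5683087703/10001435472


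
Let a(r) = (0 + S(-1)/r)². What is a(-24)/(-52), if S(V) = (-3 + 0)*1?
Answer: -1/3328 ≈ -0.00030048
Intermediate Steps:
S(V) = -3 (S(V) = -3*1 = -3)
a(r) = 9/r² (a(r) = (0 - 3/r)² = (-3/r)² = 9/r²)
a(-24)/(-52) = (9/(-24)²)/(-52) = (9*(1/576))*(-1/52) = (1/64)*(-1/52) = -1/3328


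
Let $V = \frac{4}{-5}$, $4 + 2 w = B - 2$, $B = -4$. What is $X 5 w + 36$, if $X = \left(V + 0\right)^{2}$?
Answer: $20$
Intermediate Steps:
$w = -5$ ($w = -2 + \frac{-4 - 2}{2} = -2 + \frac{1}{2} \left(-6\right) = -2 - 3 = -5$)
$V = - \frac{4}{5}$ ($V = 4 \left(- \frac{1}{5}\right) = - \frac{4}{5} \approx -0.8$)
$X = \frac{16}{25}$ ($X = \left(- \frac{4}{5} + 0\right)^{2} = \left(- \frac{4}{5}\right)^{2} = \frac{16}{25} \approx 0.64$)
$X 5 w + 36 = \frac{16 \cdot 5 \left(-5\right)}{25} + 36 = \frac{16}{25} \left(-25\right) + 36 = -16 + 36 = 20$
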